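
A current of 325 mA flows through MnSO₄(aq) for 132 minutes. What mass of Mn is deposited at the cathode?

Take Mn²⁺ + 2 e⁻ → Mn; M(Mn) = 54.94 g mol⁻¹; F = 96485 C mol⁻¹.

0.733 g

Q = I·t = 0.3250 A × 7920.0 s = 2574 C.
n(e⁻) = Q/F = 2574 / 96485 = 0.02668 mol.
Mn²⁺ + 2 e⁻ → Mn, so n(Mn) = n(e⁻)/2 = 0.01334 mol.
m = n·M = 0.01334 × 54.94 = 0.733 g.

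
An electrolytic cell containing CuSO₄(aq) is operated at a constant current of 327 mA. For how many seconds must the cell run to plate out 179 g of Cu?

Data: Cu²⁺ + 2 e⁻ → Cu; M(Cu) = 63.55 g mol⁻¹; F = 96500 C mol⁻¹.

1.66 × 10⁶ s

n(Cu) = m/M = 179 / 63.55 = 2.817 mol.
Each Cu atom requires 2 electrons, so n(e⁻) = 2 × 2.817 = 5.633 mol.
Q = n(e⁻)·F = 5.633 × 96500 = 543600 C.
t = Q/I = 543600 / 0.3270 A = 1662000 s.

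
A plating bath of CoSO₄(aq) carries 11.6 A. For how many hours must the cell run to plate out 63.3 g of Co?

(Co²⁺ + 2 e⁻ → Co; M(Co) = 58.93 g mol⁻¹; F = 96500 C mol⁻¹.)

n(Co) = m/M = 63.3 / 58.93 = 1.074 mol.
Each Co atom requires 2 electrons, so n(e⁻) = 2 × 1.074 = 2.148 mol.
Q = n(e⁻)·F = 2.148 × 96500 = 207300 C.
t = Q/I = 207300 / 11.60 A = 17870 s = 4.96 h.

4.96 h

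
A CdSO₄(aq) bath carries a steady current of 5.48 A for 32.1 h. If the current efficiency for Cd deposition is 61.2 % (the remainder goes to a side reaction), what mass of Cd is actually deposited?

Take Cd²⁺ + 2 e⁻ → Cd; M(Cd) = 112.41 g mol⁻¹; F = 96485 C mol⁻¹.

Q = I·t = 5.480 × 115560 = 633300 C.
n(e⁻) = 633300/96485 = 6.563 mol; theoretically n(Cd) = 6.563/2 = 3.282 mol, m_theo = 368.9 g.
At 61.2 % efficiency, m_actual = 0.612 × 368.9 = 226 g.

226 g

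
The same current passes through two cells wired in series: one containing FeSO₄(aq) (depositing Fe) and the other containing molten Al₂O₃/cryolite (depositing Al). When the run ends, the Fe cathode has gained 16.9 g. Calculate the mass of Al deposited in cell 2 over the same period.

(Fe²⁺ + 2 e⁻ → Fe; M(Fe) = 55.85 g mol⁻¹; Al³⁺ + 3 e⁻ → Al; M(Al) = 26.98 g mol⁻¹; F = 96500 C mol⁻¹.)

5.44 g

n(Fe) = 16.9 / 55.85 = 0.3026 mol.
Since Fe²⁺ + 2 e⁻ → Fe, n(e⁻) passed = 2 × 0.3026 = 0.6052 mol.
Cells in series carry the same charge, so the same 0.6052 mol of electrons passes through cell 2.
Al³⁺ + 3 e⁻ → Al, so n(Al) = 0.6052 / 3 = 0.2017 mol.
m(Al) = 0.2017 × 26.98 = 5.44 g.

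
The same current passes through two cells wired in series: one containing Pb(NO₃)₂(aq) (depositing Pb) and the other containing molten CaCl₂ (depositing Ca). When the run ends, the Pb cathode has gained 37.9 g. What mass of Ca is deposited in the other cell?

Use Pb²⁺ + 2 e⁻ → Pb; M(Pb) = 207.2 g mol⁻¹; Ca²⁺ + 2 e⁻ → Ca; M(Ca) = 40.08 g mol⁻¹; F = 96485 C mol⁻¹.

7.33 g

n(Pb) = 37.9 / 207.2 = 0.1829 mol.
Since Pb²⁺ + 2 e⁻ → Pb, n(e⁻) passed = 2 × 0.1829 = 0.3658 mol.
Cells in series carry the same charge, so the same 0.3658 mol of electrons passes through cell 2.
Ca²⁺ + 2 e⁻ → Ca, so n(Ca) = 0.3658 / 2 = 0.1829 mol.
m(Ca) = 0.1829 × 40.08 = 7.33 g.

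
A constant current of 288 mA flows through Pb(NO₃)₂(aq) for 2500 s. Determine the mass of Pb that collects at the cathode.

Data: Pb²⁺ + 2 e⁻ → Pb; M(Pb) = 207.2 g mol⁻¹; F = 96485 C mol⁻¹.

0.773 g

Q = I·t = 0.2880 A × 2500.0 s = 720.0 C.
n(e⁻) = Q/F = 720.0 / 96485 = 0.007462 mol.
Pb²⁺ + 2 e⁻ → Pb, so n(Pb) = n(e⁻)/2 = 0.003731 mol.
m = n·M = 0.003731 × 207.2 = 0.773 g.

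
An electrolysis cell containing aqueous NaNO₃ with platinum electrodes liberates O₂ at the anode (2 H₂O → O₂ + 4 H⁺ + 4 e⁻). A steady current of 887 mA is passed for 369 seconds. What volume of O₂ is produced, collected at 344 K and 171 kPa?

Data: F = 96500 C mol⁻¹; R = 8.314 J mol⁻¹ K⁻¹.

Q = I·t = 0.8870 A × 369.00 s = 327.3 C.
n(e⁻) = Q/F = 327.3 / 96500 = 0.003392 mol.
4 electrons are transferred per O₂ molecule, so n(O₂) = 0.003392 / 4 = 0.0008479 mol.
V = nRT/P = (0.0008479 × 8.314 × 344) / (171 × 10³ Pa) = 1.42 × 10⁻⁵ m³ = 0.0142 L.

0.0142 L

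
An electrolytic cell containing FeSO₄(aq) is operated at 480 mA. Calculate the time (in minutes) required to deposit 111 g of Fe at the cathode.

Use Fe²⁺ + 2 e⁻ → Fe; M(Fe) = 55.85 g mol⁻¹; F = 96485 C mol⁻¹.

n(Fe) = m/M = 111 / 55.85 = 1.987 mol.
Each Fe atom requires 2 electrons, so n(e⁻) = 2 × 1.987 = 3.975 mol.
Q = n(e⁻)·F = 3.975 × 96485 = 383500 C.
t = Q/I = 383500 / 0.4800 A = 799000 s = 13300 min.

13300 min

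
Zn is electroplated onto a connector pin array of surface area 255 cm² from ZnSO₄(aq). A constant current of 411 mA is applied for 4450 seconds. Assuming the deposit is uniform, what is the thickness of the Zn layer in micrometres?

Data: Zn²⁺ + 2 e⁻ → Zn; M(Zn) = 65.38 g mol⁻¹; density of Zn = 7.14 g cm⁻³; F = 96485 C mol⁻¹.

Q = I·t = 0.4110 × 4450.0 = 1829 C; n(e⁻) = 0.01896 mol.
n(Zn) = n(e⁻)/2 = 0.009478 mol, so m = 0.009478 × 65.38 = 0.6197 g.
Volume = m/ρ = 0.6197 / 7.14 = 0.08679 cm³.
Thickness = V/A = 0.08679 / 255 = 3.40 × 10⁻⁴ cm = 3.40 μm.

3.40 μm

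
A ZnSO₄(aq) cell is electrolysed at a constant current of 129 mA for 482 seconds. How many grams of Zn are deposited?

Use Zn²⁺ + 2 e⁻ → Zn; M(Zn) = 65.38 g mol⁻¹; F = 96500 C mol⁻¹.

0.0211 g

Q = I·t = 0.1290 A × 482.00 s = 62.18 C.
n(e⁻) = Q/F = 62.18 / 96500 = 0.0006443 mol.
Zn²⁺ + 2 e⁻ → Zn, so n(Zn) = n(e⁻)/2 = 0.0003222 mol.
m = n·M = 0.0003222 × 65.38 = 0.0211 g.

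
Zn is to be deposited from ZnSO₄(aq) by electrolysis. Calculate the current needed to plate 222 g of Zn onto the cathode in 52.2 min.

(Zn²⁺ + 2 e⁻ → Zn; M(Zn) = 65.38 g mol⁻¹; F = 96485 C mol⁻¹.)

n(Zn) = 222 / 65.38 = 3.396 mol.
n(e⁻) = 2 × 3.396 = 6.791 mol.
Q = n(e⁻)·F = 6.791 × 96485 = 655200 C.
I = Q/t = 655200 / 3132.0 s = 209 A.

209 A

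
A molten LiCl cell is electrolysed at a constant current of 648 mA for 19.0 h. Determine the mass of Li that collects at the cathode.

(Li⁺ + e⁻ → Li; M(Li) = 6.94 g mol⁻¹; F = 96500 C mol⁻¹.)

Q = I·t = 0.6480 A × 68400 s = 44320 C.
n(e⁻) = Q/F = 44320 / 96500 = 0.4593 mol.
Li⁺ + e⁻ → Li, so n(Li) = n(e⁻)/1 = 0.4593 mol.
m = n·M = 0.4593 × 6.94 = 3.19 g.

3.19 g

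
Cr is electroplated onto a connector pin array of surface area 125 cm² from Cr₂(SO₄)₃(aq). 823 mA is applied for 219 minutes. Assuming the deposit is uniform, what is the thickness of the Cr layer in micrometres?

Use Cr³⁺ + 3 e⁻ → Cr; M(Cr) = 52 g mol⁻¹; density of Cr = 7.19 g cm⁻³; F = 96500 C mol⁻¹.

21.6 μm

Q = I·t = 0.8230 × 13140 = 10810 C; n(e⁻) = 0.1121 mol.
n(Cr) = n(e⁻)/3 = 0.03735 mol, so m = 0.03735 × 52 = 1.942 g.
Volume = m/ρ = 1.942 / 7.19 = 0.2702 cm³.
Thickness = V/A = 0.2702 / 125 = 0.00216 cm = 21.6 μm.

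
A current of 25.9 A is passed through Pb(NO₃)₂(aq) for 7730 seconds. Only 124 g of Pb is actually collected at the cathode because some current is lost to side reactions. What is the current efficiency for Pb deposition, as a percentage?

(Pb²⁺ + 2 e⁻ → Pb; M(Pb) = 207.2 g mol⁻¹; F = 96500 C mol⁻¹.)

57.7 %

Q = I·t = 25.90 × 7730.0 = 200200 C; n(e⁻) = 200200/96500 = 2.075 mol.
Theoretical n(Pb) = n(e⁻)/2 = 1.037 mol, i.e. m_theo = 1.037 × 207.2 = 214.9 g.
Efficiency = m_actual / m_theo = 124 / 214.9 = 57.7 %.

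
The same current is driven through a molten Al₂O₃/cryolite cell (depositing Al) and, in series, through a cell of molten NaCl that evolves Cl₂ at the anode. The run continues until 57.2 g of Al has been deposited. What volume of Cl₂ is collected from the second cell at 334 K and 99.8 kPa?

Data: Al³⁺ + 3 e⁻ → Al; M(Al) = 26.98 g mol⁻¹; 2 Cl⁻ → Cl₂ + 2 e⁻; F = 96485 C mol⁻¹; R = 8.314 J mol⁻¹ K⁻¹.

n(Al) = 57.2 / 26.98 = 2.120 mol, so n(e⁻) = 3 × 2.120 = 6.360 mol.
The cells are in series, so the same 6.360 mol of electrons passes through the second cell.
2 Cl⁻ → Cl₂ + 2 e⁻ — 2 mol e⁻ per mol Cl₂, so n(Cl₂) = 6.360/2 = 3.180 mol.
V = nRT/P = (3.180 × 8.314 × 334) / (99.8 × 10³) = 0.0885 m³ = 88.5 L.

88.5 L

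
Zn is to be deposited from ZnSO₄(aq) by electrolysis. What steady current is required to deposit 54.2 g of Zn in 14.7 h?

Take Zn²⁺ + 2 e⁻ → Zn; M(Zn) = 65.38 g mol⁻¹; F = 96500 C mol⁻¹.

n(Zn) = 54.2 / 65.38 = 0.8290 mol.
n(e⁻) = 2 × 0.8290 = 1.658 mol.
Q = n(e⁻)·F = 1.658 × 96500 = 160000 C.
I = Q/t = 160000 / 52920 s = 3.02 A.

3.02 A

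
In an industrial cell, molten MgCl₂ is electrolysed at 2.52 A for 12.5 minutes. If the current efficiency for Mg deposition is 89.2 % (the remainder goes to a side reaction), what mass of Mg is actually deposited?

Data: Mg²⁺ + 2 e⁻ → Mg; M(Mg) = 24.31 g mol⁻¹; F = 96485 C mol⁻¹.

Q = I·t = 2.520 × 750.00 = 1890 C.
n(e⁻) = 1890/96485 = 0.01959 mol; theoretically n(Mg) = 0.01959/2 = 0.009794 mol, m_theo = 0.2381 g.
At 89.2 % efficiency, m_actual = 0.892 × 0.2381 = 0.212 g.

0.212 g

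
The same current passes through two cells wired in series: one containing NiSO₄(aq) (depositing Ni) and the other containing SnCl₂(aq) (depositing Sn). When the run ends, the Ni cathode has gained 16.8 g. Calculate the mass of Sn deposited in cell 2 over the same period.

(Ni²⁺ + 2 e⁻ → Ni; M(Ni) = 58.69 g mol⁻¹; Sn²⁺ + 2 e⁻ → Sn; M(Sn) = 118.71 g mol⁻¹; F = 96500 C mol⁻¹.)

34.0 g

n(Ni) = 16.8 / 58.69 = 0.2862 mol.
Since Ni²⁺ + 2 e⁻ → Ni, n(e⁻) passed = 2 × 0.2862 = 0.5725 mol.
Cells in series carry the same charge, so the same 0.5725 mol of electrons passes through cell 2.
Sn²⁺ + 2 e⁻ → Sn, so n(Sn) = 0.5725 / 2 = 0.2862 mol.
m(Sn) = 0.2862 × 118.71 = 34.0 g.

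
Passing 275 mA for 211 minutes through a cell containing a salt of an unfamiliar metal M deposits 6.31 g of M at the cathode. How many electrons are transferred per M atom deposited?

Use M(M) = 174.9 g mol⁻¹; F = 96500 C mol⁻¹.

Q = I·t = 0.2750 A × 12660 s = 3482 C, so n(e⁻) = 3482/96500 = 0.03608 mol.
n(M) deposited = 6.31 / 174.9 = 0.03608 mol.
Electrons per atom = n(e⁻)/n(M) = 0.03608 / 0.03608 = 1.00 ≈ 1, so the ion is M⁺.

1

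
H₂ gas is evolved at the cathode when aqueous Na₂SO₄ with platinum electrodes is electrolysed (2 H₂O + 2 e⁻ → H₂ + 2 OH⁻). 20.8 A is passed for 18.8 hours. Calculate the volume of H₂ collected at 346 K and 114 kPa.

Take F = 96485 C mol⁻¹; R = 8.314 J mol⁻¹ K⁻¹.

Q = I·t = 20.80 A × 67680 s = 1408000 C.
n(e⁻) = Q/F = 1408000 / 96485 = 14.59 mol.
2 electrons are transferred per H₂ molecule, so n(H₂) = 14.59 / 2 = 7.295 mol.
V = nRT/P = (7.295 × 8.314 × 346) / (114 × 10³ Pa) = 0.184 m³ = 184 L.

184 L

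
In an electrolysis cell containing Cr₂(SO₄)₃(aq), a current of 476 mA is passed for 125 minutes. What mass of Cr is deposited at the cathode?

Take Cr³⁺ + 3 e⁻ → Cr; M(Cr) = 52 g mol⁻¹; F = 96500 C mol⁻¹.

0.641 g

Q = I·t = 0.4760 A × 7500.0 s = 3570 C.
n(e⁻) = Q/F = 3570 / 96500 = 0.03699 mol.
Cr³⁺ + 3 e⁻ → Cr, so n(Cr) = n(e⁻)/3 = 0.01233 mol.
m = n·M = 0.01233 × 52 = 0.641 g.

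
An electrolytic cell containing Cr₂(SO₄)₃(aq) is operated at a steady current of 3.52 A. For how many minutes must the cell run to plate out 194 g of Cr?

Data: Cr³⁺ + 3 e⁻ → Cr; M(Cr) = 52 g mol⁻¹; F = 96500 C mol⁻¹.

5110 min

n(Cr) = m/M = 194 / 52 = 3.731 mol.
Each Cr atom requires 3 electrons, so n(e⁻) = 3 × 3.731 = 11.19 mol.
Q = n(e⁻)·F = 11.19 × 96500 = 1080000 C.
t = Q/I = 1080000 / 3.520 A = 306800 s = 5110 min.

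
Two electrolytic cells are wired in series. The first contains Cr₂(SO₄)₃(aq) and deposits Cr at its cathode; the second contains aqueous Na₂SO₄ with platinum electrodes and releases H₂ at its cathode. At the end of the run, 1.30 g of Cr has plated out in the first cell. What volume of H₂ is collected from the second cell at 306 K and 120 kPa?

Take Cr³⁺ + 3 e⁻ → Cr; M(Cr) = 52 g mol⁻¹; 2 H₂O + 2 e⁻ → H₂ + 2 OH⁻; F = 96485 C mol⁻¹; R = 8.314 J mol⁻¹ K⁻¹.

n(Cr) = 1.30 / 52 = 0.02500 mol, so n(e⁻) = 3 × 0.02500 = 0.07500 mol.
The cells are in series, so the same 0.07500 mol of electrons passes through the second cell.
2 H₂O + 2 e⁻ → H₂ + 2 OH⁻ — 2 mol e⁻ per mol H₂, so n(H₂) = 0.07500/2 = 0.03750 mol.
V = nRT/P = (0.03750 × 8.314 × 306) / (120 × 10³) = 7.95 × 10⁻⁴ m³ = 0.795 L.

0.795 L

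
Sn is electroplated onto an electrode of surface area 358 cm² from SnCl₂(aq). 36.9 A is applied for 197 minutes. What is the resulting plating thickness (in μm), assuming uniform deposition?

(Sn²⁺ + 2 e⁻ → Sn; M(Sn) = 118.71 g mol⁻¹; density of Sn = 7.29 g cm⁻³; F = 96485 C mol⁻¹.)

Q = I·t = 36.90 × 11820 = 436200 C; n(e⁻) = 4.520 mol.
n(Sn) = n(e⁻)/2 = 2.260 mol, so m = 2.260 × 118.71 = 268.3 g.
Volume = m/ρ = 268.3 / 7.29 = 36.81 cm³.
Thickness = V/A = 36.81 / 358 = 0.103 cm = 1030 μm.

1030 μm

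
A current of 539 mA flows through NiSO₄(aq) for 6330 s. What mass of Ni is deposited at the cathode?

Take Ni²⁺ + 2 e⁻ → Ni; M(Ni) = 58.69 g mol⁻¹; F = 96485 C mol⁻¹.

Q = I·t = 0.5390 A × 6330.0 s = 3412 C.
n(e⁻) = Q/F = 3412 / 96485 = 0.03536 mol.
Ni²⁺ + 2 e⁻ → Ni, so n(Ni) = n(e⁻)/2 = 0.01768 mol.
m = n·M = 0.01768 × 58.69 = 1.04 g.

1.04 g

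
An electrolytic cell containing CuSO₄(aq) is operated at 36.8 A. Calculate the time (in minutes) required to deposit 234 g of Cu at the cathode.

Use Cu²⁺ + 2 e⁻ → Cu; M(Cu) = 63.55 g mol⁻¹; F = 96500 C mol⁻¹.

322 min

n(Cu) = m/M = 234 / 63.55 = 3.682 mol.
Each Cu atom requires 2 electrons, so n(e⁻) = 2 × 3.682 = 7.364 mol.
Q = n(e⁻)·F = 7.364 × 96500 = 710700 C.
t = Q/I = 710700 / 36.80 A = 19310 s = 322 min.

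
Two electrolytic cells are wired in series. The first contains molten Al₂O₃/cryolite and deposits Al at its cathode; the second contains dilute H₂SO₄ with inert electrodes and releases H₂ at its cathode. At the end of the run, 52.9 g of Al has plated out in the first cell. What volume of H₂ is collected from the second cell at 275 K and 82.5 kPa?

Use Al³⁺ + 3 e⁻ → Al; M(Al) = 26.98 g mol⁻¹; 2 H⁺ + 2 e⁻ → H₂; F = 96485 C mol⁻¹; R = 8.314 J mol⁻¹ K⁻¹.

81.5 L

n(Al) = 52.9 / 26.98 = 1.961 mol, so n(e⁻) = 3 × 1.961 = 5.882 mol.
The cells are in series, so the same 5.882 mol of electrons passes through the second cell.
2 H⁺ + 2 e⁻ → H₂ — 2 mol e⁻ per mol H₂, so n(H₂) = 5.882/2 = 2.941 mol.
V = nRT/P = (2.941 × 8.314 × 275) / (82.5 × 10³) = 0.0815 m³ = 81.5 L.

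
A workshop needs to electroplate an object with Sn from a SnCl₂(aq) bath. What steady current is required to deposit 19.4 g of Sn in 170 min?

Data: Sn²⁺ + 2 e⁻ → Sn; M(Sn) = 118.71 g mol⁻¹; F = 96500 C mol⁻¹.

3.09 A

n(Sn) = 19.4 / 118.71 = 0.1634 mol.
n(e⁻) = 2 × 0.1634 = 0.3268 mol.
Q = n(e⁻)·F = 0.3268 × 96500 = 31540 C.
I = Q/t = 31540 / 10200 s = 3.09 A.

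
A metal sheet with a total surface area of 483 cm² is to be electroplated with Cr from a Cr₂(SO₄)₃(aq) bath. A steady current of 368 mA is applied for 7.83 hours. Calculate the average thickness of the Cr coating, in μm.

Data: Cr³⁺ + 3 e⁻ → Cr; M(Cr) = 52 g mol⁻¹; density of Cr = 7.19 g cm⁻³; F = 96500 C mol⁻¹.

Q = I·t = 0.3680 × 28188 = 10370 C; n(e⁻) = 0.1075 mol.
n(Cr) = n(e⁻)/3 = 0.03583 mol, so m = 0.03583 × 52 = 1.863 g.
Volume = m/ρ = 1.863 / 7.19 = 0.2591 cm³.
Thickness = V/A = 0.2591 / 483 = 5.37 × 10⁻⁴ cm = 5.37 μm.

5.37 μm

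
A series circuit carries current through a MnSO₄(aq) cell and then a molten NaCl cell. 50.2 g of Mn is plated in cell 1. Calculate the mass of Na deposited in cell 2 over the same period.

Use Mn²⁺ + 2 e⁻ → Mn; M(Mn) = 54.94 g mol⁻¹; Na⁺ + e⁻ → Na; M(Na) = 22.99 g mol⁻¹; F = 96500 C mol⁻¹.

42.0 g

n(Mn) = 50.2 / 54.94 = 0.9137 mol.
Since Mn²⁺ + 2 e⁻ → Mn, n(e⁻) passed = 2 × 0.9137 = 1.827 mol.
Cells in series carry the same charge, so the same 1.827 mol of electrons passes through cell 2.
Na⁺ + e⁻ → Na, so n(Na) = 1.827 / 1 = 1.827 mol.
m(Na) = 1.827 × 22.99 = 42.0 g.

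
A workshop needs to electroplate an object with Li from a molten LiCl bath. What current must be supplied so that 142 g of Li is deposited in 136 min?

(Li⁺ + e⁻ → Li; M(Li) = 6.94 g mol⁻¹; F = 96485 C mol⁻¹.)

n(Li) = 142 / 6.94 = 20.46 mol.
n(e⁻) = 1 × 20.46 = 20.46 mol.
Q = n(e⁻)·F = 20.46 × 96485 = 1974000 C.
I = Q/t = 1974000 / 8160.0 s = 242 A.

242 A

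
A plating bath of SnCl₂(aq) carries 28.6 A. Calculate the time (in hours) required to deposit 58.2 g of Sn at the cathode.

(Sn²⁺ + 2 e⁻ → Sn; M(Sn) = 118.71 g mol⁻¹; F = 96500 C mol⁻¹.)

n(Sn) = m/M = 58.2 / 118.71 = 0.4903 mol.
Each Sn atom requires 2 electrons, so n(e⁻) = 2 × 0.4903 = 0.9805 mol.
Q = n(e⁻)·F = 0.9805 × 96500 = 94620 C.
t = Q/I = 94620 / 28.60 A = 3308 s = 0.919 h.

0.919 h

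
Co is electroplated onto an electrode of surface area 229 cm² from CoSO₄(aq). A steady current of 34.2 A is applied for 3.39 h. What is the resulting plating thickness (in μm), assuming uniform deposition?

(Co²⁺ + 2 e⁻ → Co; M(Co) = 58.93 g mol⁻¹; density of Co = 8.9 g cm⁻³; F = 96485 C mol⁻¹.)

Q = I·t = 34.20 × 12204 = 417400 C; n(e⁻) = 4.326 mol.
n(Co) = n(e⁻)/2 = 2.163 mol, so m = 2.163 × 58.93 = 127.5 g.
Volume = m/ρ = 127.5 / 8.9 = 14.32 cm³.
Thickness = V/A = 14.32 / 229 = 0.0625 cm = 625 μm.

625 μm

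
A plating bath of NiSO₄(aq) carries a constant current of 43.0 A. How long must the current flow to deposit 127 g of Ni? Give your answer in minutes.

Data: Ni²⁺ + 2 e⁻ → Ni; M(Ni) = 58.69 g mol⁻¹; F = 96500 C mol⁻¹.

n(Ni) = m/M = 127 / 58.69 = 2.164 mol.
Each Ni atom requires 2 electrons, so n(e⁻) = 2 × 2.164 = 4.328 mol.
Q = n(e⁻)·F = 4.328 × 96500 = 417600 C.
t = Q/I = 417600 / 43.00 A = 9712 s = 162 min.

162 min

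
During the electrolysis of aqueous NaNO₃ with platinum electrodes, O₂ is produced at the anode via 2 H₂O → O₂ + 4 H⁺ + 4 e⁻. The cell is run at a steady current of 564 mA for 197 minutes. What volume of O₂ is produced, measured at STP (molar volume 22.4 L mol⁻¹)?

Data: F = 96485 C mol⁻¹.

0.387 L

Q = I·t = 0.5640 A × 11820 s = 6666 C.
n(e⁻) = Q/F = 6666 / 96485 = 0.06909 mol.
4 electrons are transferred per O₂ molecule, so n(O₂) = 0.06909 / 4 = 0.01727 mol.
V = n × V_m = 0.01727 × 22.4 = 0.387 L.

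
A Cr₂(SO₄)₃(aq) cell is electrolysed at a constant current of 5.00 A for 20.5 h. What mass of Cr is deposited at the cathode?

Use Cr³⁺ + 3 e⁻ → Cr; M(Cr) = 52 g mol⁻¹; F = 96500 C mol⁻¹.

Q = I·t = 5.000 A × 73800 s = 369000 C.
n(e⁻) = Q/F = 369000 / 96500 = 3.824 mol.
Cr³⁺ + 3 e⁻ → Cr, so n(Cr) = n(e⁻)/3 = 1.275 mol.
m = n·M = 1.275 × 52 = 66.3 g.

66.3 g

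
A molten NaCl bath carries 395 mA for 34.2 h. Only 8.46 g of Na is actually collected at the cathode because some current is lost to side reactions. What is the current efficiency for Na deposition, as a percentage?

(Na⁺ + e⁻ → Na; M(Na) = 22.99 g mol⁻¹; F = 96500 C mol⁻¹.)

Q = I·t = 0.3950 × 123120 = 48630 C; n(e⁻) = 48630/96500 = 0.5040 mol.
Theoretical n(Na) = n(e⁻)/1 = 0.5040 mol, i.e. m_theo = 0.5040 × 22.99 = 11.59 g.
Efficiency = m_actual / m_theo = 8.46 / 11.59 = 73.0 %.

73.0 %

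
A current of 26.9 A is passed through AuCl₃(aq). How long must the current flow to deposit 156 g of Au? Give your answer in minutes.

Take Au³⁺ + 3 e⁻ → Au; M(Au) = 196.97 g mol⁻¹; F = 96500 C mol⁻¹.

142 min

n(Au) = m/M = 156 / 196.97 = 0.7920 mol.
Each Au atom requires 3 electrons, so n(e⁻) = 3 × 0.7920 = 2.376 mol.
Q = n(e⁻)·F = 2.376 × 96500 = 229300 C.
t = Q/I = 229300 / 26.90 A = 8524 s = 142 min.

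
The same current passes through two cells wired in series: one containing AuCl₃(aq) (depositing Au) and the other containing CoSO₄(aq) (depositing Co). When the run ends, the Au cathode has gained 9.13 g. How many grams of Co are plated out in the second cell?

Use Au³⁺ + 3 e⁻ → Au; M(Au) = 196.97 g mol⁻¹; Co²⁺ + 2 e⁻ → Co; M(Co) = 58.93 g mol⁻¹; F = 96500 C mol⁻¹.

n(Au) = 9.13 / 196.97 = 0.04635 mol.
Since Au³⁺ + 3 e⁻ → Au, n(e⁻) passed = 3 × 0.04635 = 0.1391 mol.
Cells in series carry the same charge, so the same 0.1391 mol of electrons passes through cell 2.
Co²⁺ + 2 e⁻ → Co, so n(Co) = 0.1391 / 2 = 0.06953 mol.
m(Co) = 0.06953 × 58.93 = 4.10 g.

4.10 g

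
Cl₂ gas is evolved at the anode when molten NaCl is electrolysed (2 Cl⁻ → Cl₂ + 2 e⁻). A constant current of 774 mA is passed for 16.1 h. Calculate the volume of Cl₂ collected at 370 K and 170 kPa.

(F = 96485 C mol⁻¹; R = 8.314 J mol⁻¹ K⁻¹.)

Q = I·t = 0.7740 A × 57960 s = 44860 C.
n(e⁻) = Q/F = 44860 / 96485 = 0.4650 mol.
2 electrons are transferred per Cl₂ molecule, so n(Cl₂) = 0.4650 / 2 = 0.2325 mol.
V = nRT/P = (0.2325 × 8.314 × 370) / (170 × 10³ Pa) = 0.00421 m³ = 4.21 L.

4.21 L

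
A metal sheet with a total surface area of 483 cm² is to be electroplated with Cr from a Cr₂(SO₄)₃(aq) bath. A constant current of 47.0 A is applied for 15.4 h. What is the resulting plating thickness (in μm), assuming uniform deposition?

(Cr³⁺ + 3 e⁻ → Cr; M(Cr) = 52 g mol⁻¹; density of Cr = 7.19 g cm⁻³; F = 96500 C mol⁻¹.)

Q = I·t = 47.00 × 55440 = 2606000 C; n(e⁻) = 27.00 mol.
n(Cr) = n(e⁻)/3 = 9.001 mol, so m = 9.001 × 52 = 468.0 g.
Volume = m/ρ = 468.0 / 7.19 = 65.09 cm³.
Thickness = V/A = 65.09 / 483 = 0.135 cm = 1350 μm.

1350 μm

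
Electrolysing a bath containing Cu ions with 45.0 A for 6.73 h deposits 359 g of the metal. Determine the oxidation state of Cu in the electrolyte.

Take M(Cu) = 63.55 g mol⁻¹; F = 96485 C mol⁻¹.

+2

Q = I·t = 45.00 A × 24228 s = 1090000 C, so n(e⁻) = 1090000/96485 = 11.30 mol.
n(Cu) deposited = 359 / 63.55 = 5.649 mol.
Electrons per atom = n(e⁻)/n(Cu) = 11.30 / 5.649 = 2.00 ≈ 2, so the ion is Cu²⁺.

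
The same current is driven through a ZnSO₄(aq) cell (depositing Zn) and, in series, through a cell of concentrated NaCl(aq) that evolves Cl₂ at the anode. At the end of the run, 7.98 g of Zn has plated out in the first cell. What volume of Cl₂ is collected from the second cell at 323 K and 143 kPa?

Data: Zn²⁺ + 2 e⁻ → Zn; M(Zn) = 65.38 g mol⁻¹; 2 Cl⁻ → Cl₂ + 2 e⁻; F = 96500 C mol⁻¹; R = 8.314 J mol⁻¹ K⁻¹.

n(Zn) = 7.98 / 65.38 = 0.1221 mol, so n(e⁻) = 2 × 0.1221 = 0.2441 mol.
The cells are in series, so the same 0.2441 mol of electrons passes through the second cell.
2 Cl⁻ → Cl₂ + 2 e⁻ — 2 mol e⁻ per mol Cl₂, so n(Cl₂) = 0.2441/2 = 0.1221 mol.
V = nRT/P = (0.1221 × 8.314 × 323) / (143 × 10³) = 0.00229 m³ = 2.29 L.

2.29 L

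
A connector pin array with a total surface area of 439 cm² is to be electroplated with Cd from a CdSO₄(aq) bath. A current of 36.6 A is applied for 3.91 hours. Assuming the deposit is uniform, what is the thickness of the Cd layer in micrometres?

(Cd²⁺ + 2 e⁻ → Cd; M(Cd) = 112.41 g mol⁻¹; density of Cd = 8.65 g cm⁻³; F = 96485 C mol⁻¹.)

790 μm

Q = I·t = 36.60 × 14076 = 515200 C; n(e⁻) = 5.339 mol.
n(Cd) = n(e⁻)/2 = 2.670 mol, so m = 2.670 × 112.41 = 300.1 g.
Volume = m/ρ = 300.1 / 8.65 = 34.69 cm³.
Thickness = V/A = 34.69 / 439 = 0.0790 cm = 790 μm.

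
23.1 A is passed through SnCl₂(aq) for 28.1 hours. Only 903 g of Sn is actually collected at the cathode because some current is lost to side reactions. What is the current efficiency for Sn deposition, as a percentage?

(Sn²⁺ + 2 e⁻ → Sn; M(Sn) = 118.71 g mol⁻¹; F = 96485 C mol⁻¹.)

62.8 %

Q = I·t = 23.10 × 101160 = 2337000 C; n(e⁻) = 2337000/96485 = 24.22 mol.
Theoretical n(Sn) = n(e⁻)/2 = 12.11 mol, i.e. m_theo = 12.11 × 118.71 = 1438 g.
Efficiency = m_actual / m_theo = 903 / 1438 = 62.8 %.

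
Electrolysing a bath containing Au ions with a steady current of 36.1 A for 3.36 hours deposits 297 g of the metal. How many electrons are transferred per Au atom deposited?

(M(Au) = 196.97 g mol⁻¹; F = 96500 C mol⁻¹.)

3

Q = I·t = 36.10 A × 12096 s = 436700 C, so n(e⁻) = 436700/96500 = 4.525 mol.
n(Au) deposited = 297 / 196.97 = 1.508 mol.
Electrons per atom = n(e⁻)/n(Au) = 4.525 / 1.508 = 3.00 ≈ 3, so the ion is Au³⁺.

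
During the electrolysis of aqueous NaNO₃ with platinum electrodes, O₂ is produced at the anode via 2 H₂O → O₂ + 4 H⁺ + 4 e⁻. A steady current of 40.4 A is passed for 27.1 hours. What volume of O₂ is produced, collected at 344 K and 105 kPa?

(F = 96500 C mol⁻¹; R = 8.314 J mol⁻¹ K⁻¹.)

278 L

Q = I·t = 40.40 A × 97560 s = 3941000 C.
n(e⁻) = Q/F = 3941000 / 96500 = 40.84 mol.
4 electrons are transferred per O₂ molecule, so n(O₂) = 40.84 / 4 = 10.21 mol.
V = nRT/P = (10.21 × 8.314 × 344) / (105 × 10³ Pa) = 0.278 m³ = 278 L.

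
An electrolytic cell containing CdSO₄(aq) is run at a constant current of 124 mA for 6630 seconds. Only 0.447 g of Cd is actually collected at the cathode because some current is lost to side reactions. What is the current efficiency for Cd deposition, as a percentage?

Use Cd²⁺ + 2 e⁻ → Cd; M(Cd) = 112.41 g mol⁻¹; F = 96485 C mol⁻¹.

93.3 %

Q = I·t = 0.1240 × 6630.0 = 822.1 C; n(e⁻) = 822.1/96485 = 0.008521 mol.
Theoretical n(Cd) = n(e⁻)/2 = 0.004260 mol, i.e. m_theo = 0.004260 × 112.41 = 0.4789 g.
Efficiency = m_actual / m_theo = 0.447 / 0.4789 = 93.3 %.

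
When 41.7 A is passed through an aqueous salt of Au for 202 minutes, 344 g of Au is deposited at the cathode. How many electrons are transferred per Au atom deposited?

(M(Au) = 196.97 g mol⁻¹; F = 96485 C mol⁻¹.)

3

Q = I·t = 41.70 A × 12120 s = 505400 C, so n(e⁻) = 505400/96485 = 5.238 mol.
n(Au) deposited = 344 / 196.97 = 1.746 mol.
Electrons per atom = n(e⁻)/n(Au) = 5.238 / 1.746 = 3.00 ≈ 3, so the ion is Au³⁺.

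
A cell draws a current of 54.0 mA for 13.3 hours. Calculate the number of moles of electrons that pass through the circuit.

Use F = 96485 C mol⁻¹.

Q = I·t = 0.05400 A × 47880 s = 2586 C.
n(e⁻) = Q/F = 2586 / 96485 = 0.0268 mol.

0.0268 mol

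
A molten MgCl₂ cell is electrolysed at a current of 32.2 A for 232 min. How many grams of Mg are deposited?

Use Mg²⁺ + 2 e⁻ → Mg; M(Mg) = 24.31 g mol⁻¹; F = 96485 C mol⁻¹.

56.5 g

Q = I·t = 32.20 A × 13920 s = 448200 C.
n(e⁻) = Q/F = 448200 / 96485 = 4.646 mol.
Mg²⁺ + 2 e⁻ → Mg, so n(Mg) = n(e⁻)/2 = 2.323 mol.
m = n·M = 2.323 × 24.31 = 56.5 g.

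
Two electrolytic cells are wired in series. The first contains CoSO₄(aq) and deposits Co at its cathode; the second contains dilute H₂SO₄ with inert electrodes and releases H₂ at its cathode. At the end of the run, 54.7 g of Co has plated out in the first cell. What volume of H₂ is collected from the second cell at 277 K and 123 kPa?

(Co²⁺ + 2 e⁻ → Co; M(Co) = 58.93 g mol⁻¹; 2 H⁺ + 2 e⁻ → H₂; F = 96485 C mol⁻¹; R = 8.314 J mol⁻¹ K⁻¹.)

17.4 L

n(Co) = 54.7 / 58.93 = 0.9282 mol, so n(e⁻) = 2 × 0.9282 = 1.856 mol.
The cells are in series, so the same 1.856 mol of electrons passes through the second cell.
2 H⁺ + 2 e⁻ → H₂ — 2 mol e⁻ per mol H₂, so n(H₂) = 1.856/2 = 0.9282 mol.
V = nRT/P = (0.9282 × 8.314 × 277) / (123 × 10³) = 0.0174 m³ = 17.4 L.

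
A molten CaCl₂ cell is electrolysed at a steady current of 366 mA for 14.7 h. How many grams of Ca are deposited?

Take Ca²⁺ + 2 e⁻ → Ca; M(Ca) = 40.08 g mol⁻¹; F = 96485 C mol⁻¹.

4.02 g

Q = I·t = 0.3660 A × 52920 s = 19370 C.
n(e⁻) = Q/F = 19370 / 96485 = 0.2007 mol.
Ca²⁺ + 2 e⁻ → Ca, so n(Ca) = n(e⁻)/2 = 0.1004 mol.
m = n·M = 0.1004 × 40.08 = 4.02 g.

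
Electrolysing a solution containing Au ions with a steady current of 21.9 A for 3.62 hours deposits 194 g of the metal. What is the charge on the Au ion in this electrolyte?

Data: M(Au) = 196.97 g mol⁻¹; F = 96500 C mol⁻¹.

Q = I·t = 21.90 A × 13032 s = 285400 C, so n(e⁻) = 285400/96500 = 2.958 mol.
n(Au) deposited = 194 / 196.97 = 0.9849 mol.
Electrons per atom = n(e⁻)/n(Au) = 2.958 / 0.9849 = 3.00 ≈ 3, so the ion is Au³⁺.

+3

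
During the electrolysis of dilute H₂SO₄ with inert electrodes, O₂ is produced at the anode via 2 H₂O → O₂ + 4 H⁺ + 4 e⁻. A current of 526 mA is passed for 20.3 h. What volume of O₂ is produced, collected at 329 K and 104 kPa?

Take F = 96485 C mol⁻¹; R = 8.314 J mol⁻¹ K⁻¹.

Q = I·t = 0.5260 A × 73080 s = 38440 C.
n(e⁻) = Q/F = 38440 / 96485 = 0.3984 mol.
4 electrons are transferred per O₂ molecule, so n(O₂) = 0.3984 / 4 = 0.09960 mol.
V = nRT/P = (0.09960 × 8.314 × 329) / (104 × 10³ Pa) = 0.00262 m³ = 2.62 L.

2.62 L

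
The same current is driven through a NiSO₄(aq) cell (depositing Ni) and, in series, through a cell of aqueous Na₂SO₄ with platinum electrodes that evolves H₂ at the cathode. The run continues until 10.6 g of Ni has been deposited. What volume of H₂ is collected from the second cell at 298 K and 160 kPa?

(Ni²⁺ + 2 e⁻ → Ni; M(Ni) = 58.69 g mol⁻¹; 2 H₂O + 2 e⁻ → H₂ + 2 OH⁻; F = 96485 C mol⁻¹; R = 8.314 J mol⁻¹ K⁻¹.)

n(Ni) = 10.6 / 58.69 = 0.1806 mol, so n(e⁻) = 2 × 0.1806 = 0.3612 mol.
The cells are in series, so the same 0.3612 mol of electrons passes through the second cell.
2 H₂O + 2 e⁻ → H₂ + 2 OH⁻ — 2 mol e⁻ per mol H₂, so n(H₂) = 0.3612/2 = 0.1806 mol.
V = nRT/P = (0.1806 × 8.314 × 298) / (160 × 10³) = 0.00280 m³ = 2.80 L.

2.80 L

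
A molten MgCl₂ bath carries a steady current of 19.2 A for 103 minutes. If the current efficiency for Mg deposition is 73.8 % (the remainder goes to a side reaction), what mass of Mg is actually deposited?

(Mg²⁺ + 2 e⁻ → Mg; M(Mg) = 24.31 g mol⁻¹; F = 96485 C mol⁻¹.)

Q = I·t = 19.20 × 6180.0 = 118700 C.
n(e⁻) = 118700/96485 = 1.230 mol; theoretically n(Mg) = 1.230/2 = 0.6149 mol, m_theo = 14.95 g.
At 73.8 % efficiency, m_actual = 0.738 × 14.95 = 11.0 g.

11.0 g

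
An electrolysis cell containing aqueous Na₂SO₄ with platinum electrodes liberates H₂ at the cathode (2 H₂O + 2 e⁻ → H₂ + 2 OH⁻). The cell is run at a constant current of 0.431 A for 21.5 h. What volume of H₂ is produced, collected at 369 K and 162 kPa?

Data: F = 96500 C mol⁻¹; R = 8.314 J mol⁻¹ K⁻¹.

Q = I·t = 0.4310 A × 77400 s = 33360 C.
n(e⁻) = Q/F = 33360 / 96500 = 0.3457 mol.
2 electrons are transferred per H₂ molecule, so n(H₂) = 0.3457 / 2 = 0.1728 mol.
V = nRT/P = (0.1728 × 8.314 × 369) / (162 × 10³ Pa) = 0.00327 m³ = 3.27 L.

3.27 L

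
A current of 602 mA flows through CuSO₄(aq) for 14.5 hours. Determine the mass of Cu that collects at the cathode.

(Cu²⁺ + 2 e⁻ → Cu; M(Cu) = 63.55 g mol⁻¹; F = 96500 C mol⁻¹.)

Q = I·t = 0.6020 A × 52200 s = 31420 C.
n(e⁻) = Q/F = 31420 / 96500 = 0.3256 mol.
Cu²⁺ + 2 e⁻ → Cu, so n(Cu) = n(e⁻)/2 = 0.1628 mol.
m = n·M = 0.1628 × 63.55 = 10.3 g.

10.3 g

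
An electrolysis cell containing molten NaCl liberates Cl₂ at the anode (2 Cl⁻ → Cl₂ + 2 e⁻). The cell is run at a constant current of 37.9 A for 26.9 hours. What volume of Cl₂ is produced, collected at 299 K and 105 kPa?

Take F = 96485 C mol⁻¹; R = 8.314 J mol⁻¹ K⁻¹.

Q = I·t = 37.90 A × 96840 s = 3670000 C.
n(e⁻) = Q/F = 3670000 / 96485 = 38.04 mol.
2 electrons are transferred per Cl₂ molecule, so n(Cl₂) = 38.04 / 2 = 19.02 mol.
V = nRT/P = (19.02 × 8.314 × 299) / (105 × 10³ Pa) = 0.450 m³ = 450 L.

450 L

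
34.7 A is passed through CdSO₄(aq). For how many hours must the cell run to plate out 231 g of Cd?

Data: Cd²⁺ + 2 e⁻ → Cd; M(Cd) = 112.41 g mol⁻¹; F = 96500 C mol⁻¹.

n(Cd) = m/M = 231 / 112.41 = 2.055 mol.
Each Cd atom requires 2 electrons, so n(e⁻) = 2 × 2.055 = 4.110 mol.
Q = n(e⁻)·F = 4.110 × 96500 = 396600 C.
t = Q/I = 396600 / 34.70 A = 11430 s = 3.17 h.

3.17 h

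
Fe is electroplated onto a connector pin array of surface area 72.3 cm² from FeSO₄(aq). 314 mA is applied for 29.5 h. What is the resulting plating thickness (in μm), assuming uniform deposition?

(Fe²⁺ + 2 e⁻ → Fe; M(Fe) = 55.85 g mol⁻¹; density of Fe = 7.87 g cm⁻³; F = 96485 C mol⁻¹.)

170 μm

Q = I·t = 0.3140 × 106200 = 33350 C; n(e⁻) = 0.3456 mol.
n(Fe) = n(e⁻)/2 = 0.1728 mol, so m = 0.1728 × 55.85 = 9.651 g.
Volume = m/ρ = 9.651 / 7.87 = 1.226 cm³.
Thickness = V/A = 1.226 / 72.3 = 0.0170 cm = 170 μm.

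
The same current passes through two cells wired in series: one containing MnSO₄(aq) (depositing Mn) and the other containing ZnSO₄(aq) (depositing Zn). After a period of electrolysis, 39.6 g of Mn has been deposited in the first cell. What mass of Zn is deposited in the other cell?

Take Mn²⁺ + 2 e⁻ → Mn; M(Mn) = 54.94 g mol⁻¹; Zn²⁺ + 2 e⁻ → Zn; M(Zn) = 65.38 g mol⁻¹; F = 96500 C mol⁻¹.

n(Mn) = 39.6 / 54.94 = 0.7208 mol.
Since Mn²⁺ + 2 e⁻ → Mn, n(e⁻) passed = 2 × 0.7208 = 1.442 mol.
Cells in series carry the same charge, so the same 1.442 mol of electrons passes through cell 2.
Zn²⁺ + 2 e⁻ → Zn, so n(Zn) = 1.442 / 2 = 0.7208 mol.
m(Zn) = 0.7208 × 65.38 = 47.1 g.

47.1 g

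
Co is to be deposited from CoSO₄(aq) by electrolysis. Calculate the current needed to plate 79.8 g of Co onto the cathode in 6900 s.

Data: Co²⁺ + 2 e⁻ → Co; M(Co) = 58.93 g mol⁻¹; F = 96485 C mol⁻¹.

n(Co) = 79.8 / 58.93 = 1.354 mol.
n(e⁻) = 2 × 1.354 = 2.708 mol.
Q = n(e⁻)·F = 2.708 × 96485 = 261300 C.
I = Q/t = 261300 / 6900.0 s = 37.9 A.

37.9 A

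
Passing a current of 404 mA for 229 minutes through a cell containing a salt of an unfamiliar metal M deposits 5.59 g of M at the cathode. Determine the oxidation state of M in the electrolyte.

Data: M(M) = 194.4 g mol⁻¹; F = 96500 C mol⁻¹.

+2

Q = I·t = 0.4040 A × 13740 s = 5551 C, so n(e⁻) = 5551/96500 = 0.05752 mol.
n(M) deposited = 5.59 / 194.4 = 0.02876 mol.
Electrons per atom = n(e⁻)/n(M) = 0.05752 / 0.02876 = 2.00 ≈ 2, so the ion is M²⁺.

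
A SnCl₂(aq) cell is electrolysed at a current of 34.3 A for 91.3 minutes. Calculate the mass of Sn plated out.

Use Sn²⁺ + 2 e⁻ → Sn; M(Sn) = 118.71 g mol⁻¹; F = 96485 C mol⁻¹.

Q = I·t = 34.30 A × 5478.0 s = 187900 C.
n(e⁻) = Q/F = 187900 / 96485 = 1.947 mol.
Sn²⁺ + 2 e⁻ → Sn, so n(Sn) = n(e⁻)/2 = 0.9737 mol.
m = n·M = 0.9737 × 118.71 = 116 g.

116 g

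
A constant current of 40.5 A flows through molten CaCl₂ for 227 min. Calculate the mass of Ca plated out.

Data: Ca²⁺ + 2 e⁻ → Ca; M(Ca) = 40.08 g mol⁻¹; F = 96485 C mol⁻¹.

115 g

Q = I·t = 40.50 A × 13620 s = 551600 C.
n(e⁻) = Q/F = 551600 / 96485 = 5.717 mol.
Ca²⁺ + 2 e⁻ → Ca, so n(Ca) = n(e⁻)/2 = 2.859 mol.
m = n·M = 2.859 × 40.08 = 115 g.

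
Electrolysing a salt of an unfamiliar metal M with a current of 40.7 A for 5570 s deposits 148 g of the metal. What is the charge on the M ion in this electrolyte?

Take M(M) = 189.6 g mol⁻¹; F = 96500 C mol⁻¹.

+3

Q = I·t = 40.70 A × 5570.0 s = 226700 C, so n(e⁻) = 226700/96500 = 2.349 mol.
n(M) deposited = 148 / 189.6 = 0.7806 mol.
Electrons per atom = n(e⁻)/n(M) = 2.349 / 0.7806 = 3.01 ≈ 3, so the ion is M³⁺.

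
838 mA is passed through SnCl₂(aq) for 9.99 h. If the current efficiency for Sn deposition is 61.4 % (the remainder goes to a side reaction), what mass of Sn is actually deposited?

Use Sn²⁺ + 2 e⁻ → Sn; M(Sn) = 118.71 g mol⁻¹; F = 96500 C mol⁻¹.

Q = I·t = 0.8380 × 35964 = 30140 C.
n(e⁻) = 30140/96500 = 0.3123 mol; theoretically n(Sn) = 0.3123/2 = 0.1562 mol, m_theo = 18.54 g.
At 61.4 % efficiency, m_actual = 0.614 × 18.54 = 11.4 g.

11.4 g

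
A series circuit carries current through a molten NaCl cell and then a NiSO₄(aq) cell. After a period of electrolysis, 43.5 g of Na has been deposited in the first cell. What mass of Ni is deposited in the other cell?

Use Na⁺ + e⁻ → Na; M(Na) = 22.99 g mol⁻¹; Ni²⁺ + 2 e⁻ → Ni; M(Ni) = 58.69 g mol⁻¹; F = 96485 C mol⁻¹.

n(Na) = 43.5 / 22.99 = 1.892 mol.
Since Na⁺ + e⁻ → Na, n(e⁻) passed = 1 × 1.892 = 1.892 mol.
Cells in series carry the same charge, so the same 1.892 mol of electrons passes through cell 2.
Ni²⁺ + 2 e⁻ → Ni, so n(Ni) = 1.892 / 2 = 0.9461 mol.
m(Ni) = 0.9461 × 58.69 = 55.5 g.

55.5 g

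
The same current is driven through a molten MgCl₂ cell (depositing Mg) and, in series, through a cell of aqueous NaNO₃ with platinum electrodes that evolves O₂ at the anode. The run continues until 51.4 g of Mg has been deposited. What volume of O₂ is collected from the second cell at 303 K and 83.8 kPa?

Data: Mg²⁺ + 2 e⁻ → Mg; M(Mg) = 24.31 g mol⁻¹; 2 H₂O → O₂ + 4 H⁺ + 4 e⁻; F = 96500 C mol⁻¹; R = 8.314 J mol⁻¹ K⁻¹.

n(Mg) = 51.4 / 24.31 = 2.114 mol, so n(e⁻) = 2 × 2.114 = 4.229 mol.
The cells are in series, so the same 4.229 mol of electrons passes through the second cell.
2 H₂O → O₂ + 4 H⁺ + 4 e⁻ — 4 mol e⁻ per mol O₂, so n(O₂) = 4.229/4 = 1.057 mol.
V = nRT/P = (1.057 × 8.314 × 303) / (83.8 × 10³) = 0.0318 m³ = 31.8 L.

31.8 L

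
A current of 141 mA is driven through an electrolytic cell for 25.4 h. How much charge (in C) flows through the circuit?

12900 C

Q = I·t = 0.1410 A × 91440 s = 12900 C.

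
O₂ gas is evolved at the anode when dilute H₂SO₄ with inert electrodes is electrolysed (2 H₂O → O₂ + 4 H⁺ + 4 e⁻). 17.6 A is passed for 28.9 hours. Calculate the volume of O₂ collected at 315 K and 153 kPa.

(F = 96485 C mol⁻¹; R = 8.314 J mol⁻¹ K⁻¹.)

Q = I·t = 17.60 A × 104040 s = 1831000 C.
n(e⁻) = Q/F = 1831000 / 96485 = 18.98 mol.
4 electrons are transferred per O₂ molecule, so n(O₂) = 18.98 / 4 = 4.745 mol.
V = nRT/P = (4.745 × 8.314 × 315) / (153 × 10³ Pa) = 0.0812 m³ = 81.2 L.

81.2 L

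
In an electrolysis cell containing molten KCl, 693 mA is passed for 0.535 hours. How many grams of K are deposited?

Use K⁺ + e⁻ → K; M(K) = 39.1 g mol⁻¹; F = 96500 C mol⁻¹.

0.541 g

Q = I·t = 0.6930 A × 1926.0 s = 1335 C.
n(e⁻) = Q/F = 1335 / 96500 = 0.01383 mol.
K⁺ + e⁻ → K, so n(K) = n(e⁻)/1 = 0.01383 mol.
m = n·M = 0.01383 × 39.1 = 0.541 g.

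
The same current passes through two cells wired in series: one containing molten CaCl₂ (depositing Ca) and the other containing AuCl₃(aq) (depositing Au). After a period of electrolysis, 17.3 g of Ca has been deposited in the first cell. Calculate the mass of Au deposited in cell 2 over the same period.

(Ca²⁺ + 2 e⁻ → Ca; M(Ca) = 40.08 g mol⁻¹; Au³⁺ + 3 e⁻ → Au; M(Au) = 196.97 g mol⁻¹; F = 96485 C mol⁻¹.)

56.7 g

n(Ca) = 17.3 / 40.08 = 0.4316 mol.
Since Ca²⁺ + 2 e⁻ → Ca, n(e⁻) passed = 2 × 0.4316 = 0.8633 mol.
Cells in series carry the same charge, so the same 0.8633 mol of electrons passes through cell 2.
Au³⁺ + 3 e⁻ → Au, so n(Au) = 0.8633 / 3 = 0.2878 mol.
m(Au) = 0.2878 × 196.97 = 56.7 g.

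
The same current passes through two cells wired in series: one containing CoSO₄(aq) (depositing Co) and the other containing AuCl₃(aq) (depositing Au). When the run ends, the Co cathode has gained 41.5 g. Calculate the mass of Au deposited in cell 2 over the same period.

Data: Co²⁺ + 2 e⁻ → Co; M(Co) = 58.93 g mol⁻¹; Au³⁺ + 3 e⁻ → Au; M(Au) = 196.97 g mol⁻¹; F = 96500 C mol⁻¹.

92.5 g

n(Co) = 41.5 / 58.93 = 0.7042 mol.
Since Co²⁺ + 2 e⁻ → Co, n(e⁻) passed = 2 × 0.7042 = 1.408 mol.
Cells in series carry the same charge, so the same 1.408 mol of electrons passes through cell 2.
Au³⁺ + 3 e⁻ → Au, so n(Au) = 1.408 / 3 = 0.4695 mol.
m(Au) = 0.4695 × 196.97 = 92.5 g.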